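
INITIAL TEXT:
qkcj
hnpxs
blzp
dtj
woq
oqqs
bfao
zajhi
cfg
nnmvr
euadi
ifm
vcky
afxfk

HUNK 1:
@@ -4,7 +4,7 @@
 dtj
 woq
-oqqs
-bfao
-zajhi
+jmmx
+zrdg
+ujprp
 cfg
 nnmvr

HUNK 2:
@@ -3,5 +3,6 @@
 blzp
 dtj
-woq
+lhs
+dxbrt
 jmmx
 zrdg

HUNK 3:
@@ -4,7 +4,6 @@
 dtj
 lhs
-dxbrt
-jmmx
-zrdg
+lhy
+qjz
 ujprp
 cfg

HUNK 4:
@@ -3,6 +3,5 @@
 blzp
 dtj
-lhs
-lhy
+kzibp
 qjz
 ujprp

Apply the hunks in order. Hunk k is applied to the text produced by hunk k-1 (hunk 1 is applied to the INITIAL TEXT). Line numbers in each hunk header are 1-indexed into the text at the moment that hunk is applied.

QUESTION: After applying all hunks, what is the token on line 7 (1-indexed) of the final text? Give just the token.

Hunk 1: at line 4 remove [oqqs,bfao,zajhi] add [jmmx,zrdg,ujprp] -> 14 lines: qkcj hnpxs blzp dtj woq jmmx zrdg ujprp cfg nnmvr euadi ifm vcky afxfk
Hunk 2: at line 3 remove [woq] add [lhs,dxbrt] -> 15 lines: qkcj hnpxs blzp dtj lhs dxbrt jmmx zrdg ujprp cfg nnmvr euadi ifm vcky afxfk
Hunk 3: at line 4 remove [dxbrt,jmmx,zrdg] add [lhy,qjz] -> 14 lines: qkcj hnpxs blzp dtj lhs lhy qjz ujprp cfg nnmvr euadi ifm vcky afxfk
Hunk 4: at line 3 remove [lhs,lhy] add [kzibp] -> 13 lines: qkcj hnpxs blzp dtj kzibp qjz ujprp cfg nnmvr euadi ifm vcky afxfk
Final line 7: ujprp

Answer: ujprp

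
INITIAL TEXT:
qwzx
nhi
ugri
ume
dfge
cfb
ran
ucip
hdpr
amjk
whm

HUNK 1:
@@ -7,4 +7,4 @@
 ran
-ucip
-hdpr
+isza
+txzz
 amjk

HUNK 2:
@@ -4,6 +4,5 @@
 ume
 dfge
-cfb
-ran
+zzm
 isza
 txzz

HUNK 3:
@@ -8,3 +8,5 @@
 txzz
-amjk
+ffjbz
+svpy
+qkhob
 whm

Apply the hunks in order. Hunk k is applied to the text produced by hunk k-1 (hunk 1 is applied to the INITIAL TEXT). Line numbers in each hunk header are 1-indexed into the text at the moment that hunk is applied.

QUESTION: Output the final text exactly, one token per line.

Answer: qwzx
nhi
ugri
ume
dfge
zzm
isza
txzz
ffjbz
svpy
qkhob
whm

Derivation:
Hunk 1: at line 7 remove [ucip,hdpr] add [isza,txzz] -> 11 lines: qwzx nhi ugri ume dfge cfb ran isza txzz amjk whm
Hunk 2: at line 4 remove [cfb,ran] add [zzm] -> 10 lines: qwzx nhi ugri ume dfge zzm isza txzz amjk whm
Hunk 3: at line 8 remove [amjk] add [ffjbz,svpy,qkhob] -> 12 lines: qwzx nhi ugri ume dfge zzm isza txzz ffjbz svpy qkhob whm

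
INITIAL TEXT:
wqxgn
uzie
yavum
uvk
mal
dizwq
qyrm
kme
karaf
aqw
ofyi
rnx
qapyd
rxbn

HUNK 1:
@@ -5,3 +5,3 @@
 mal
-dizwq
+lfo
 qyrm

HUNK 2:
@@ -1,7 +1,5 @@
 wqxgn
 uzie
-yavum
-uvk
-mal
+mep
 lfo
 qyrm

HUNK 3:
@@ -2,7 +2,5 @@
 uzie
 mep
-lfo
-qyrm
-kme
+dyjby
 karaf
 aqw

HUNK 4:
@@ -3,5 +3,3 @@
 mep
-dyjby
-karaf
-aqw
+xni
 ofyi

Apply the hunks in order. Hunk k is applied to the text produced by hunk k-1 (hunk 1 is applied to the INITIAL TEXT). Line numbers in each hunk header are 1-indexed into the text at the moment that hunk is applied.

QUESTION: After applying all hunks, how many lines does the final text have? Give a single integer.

Hunk 1: at line 5 remove [dizwq] add [lfo] -> 14 lines: wqxgn uzie yavum uvk mal lfo qyrm kme karaf aqw ofyi rnx qapyd rxbn
Hunk 2: at line 1 remove [yavum,uvk,mal] add [mep] -> 12 lines: wqxgn uzie mep lfo qyrm kme karaf aqw ofyi rnx qapyd rxbn
Hunk 3: at line 2 remove [lfo,qyrm,kme] add [dyjby] -> 10 lines: wqxgn uzie mep dyjby karaf aqw ofyi rnx qapyd rxbn
Hunk 4: at line 3 remove [dyjby,karaf,aqw] add [xni] -> 8 lines: wqxgn uzie mep xni ofyi rnx qapyd rxbn
Final line count: 8

Answer: 8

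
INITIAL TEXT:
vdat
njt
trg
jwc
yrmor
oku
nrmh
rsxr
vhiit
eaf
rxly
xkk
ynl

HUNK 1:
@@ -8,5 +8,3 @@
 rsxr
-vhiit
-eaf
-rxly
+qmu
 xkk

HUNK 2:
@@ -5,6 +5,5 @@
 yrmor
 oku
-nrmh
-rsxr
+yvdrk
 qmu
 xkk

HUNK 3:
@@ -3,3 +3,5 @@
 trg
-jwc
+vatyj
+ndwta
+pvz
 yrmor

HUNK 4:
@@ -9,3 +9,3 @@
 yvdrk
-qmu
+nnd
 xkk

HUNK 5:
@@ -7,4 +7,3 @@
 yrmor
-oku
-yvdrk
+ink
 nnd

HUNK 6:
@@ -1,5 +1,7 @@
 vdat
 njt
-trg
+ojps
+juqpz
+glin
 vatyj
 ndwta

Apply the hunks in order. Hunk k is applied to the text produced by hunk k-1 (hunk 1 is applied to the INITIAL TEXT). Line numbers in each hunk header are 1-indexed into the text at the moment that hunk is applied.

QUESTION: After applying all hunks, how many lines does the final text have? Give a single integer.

Hunk 1: at line 8 remove [vhiit,eaf,rxly] add [qmu] -> 11 lines: vdat njt trg jwc yrmor oku nrmh rsxr qmu xkk ynl
Hunk 2: at line 5 remove [nrmh,rsxr] add [yvdrk] -> 10 lines: vdat njt trg jwc yrmor oku yvdrk qmu xkk ynl
Hunk 3: at line 3 remove [jwc] add [vatyj,ndwta,pvz] -> 12 lines: vdat njt trg vatyj ndwta pvz yrmor oku yvdrk qmu xkk ynl
Hunk 4: at line 9 remove [qmu] add [nnd] -> 12 lines: vdat njt trg vatyj ndwta pvz yrmor oku yvdrk nnd xkk ynl
Hunk 5: at line 7 remove [oku,yvdrk] add [ink] -> 11 lines: vdat njt trg vatyj ndwta pvz yrmor ink nnd xkk ynl
Hunk 6: at line 1 remove [trg] add [ojps,juqpz,glin] -> 13 lines: vdat njt ojps juqpz glin vatyj ndwta pvz yrmor ink nnd xkk ynl
Final line count: 13

Answer: 13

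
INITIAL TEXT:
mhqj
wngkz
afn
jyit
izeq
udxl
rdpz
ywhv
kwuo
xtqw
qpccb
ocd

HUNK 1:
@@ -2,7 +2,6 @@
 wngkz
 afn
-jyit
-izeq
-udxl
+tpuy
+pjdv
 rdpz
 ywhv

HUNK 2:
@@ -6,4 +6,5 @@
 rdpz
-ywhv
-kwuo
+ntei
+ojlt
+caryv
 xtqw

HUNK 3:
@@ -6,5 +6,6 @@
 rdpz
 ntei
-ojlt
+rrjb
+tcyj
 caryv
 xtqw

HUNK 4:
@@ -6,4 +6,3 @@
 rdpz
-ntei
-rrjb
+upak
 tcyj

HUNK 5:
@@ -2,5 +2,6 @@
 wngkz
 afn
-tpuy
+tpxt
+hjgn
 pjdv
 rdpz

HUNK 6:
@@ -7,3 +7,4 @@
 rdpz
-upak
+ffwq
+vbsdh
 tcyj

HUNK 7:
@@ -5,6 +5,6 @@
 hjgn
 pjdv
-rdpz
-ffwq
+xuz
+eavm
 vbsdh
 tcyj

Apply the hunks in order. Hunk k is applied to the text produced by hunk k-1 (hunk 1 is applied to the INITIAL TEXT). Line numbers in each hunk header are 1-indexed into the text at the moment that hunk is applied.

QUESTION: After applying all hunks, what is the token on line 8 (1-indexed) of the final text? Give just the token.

Hunk 1: at line 2 remove [jyit,izeq,udxl] add [tpuy,pjdv] -> 11 lines: mhqj wngkz afn tpuy pjdv rdpz ywhv kwuo xtqw qpccb ocd
Hunk 2: at line 6 remove [ywhv,kwuo] add [ntei,ojlt,caryv] -> 12 lines: mhqj wngkz afn tpuy pjdv rdpz ntei ojlt caryv xtqw qpccb ocd
Hunk 3: at line 6 remove [ojlt] add [rrjb,tcyj] -> 13 lines: mhqj wngkz afn tpuy pjdv rdpz ntei rrjb tcyj caryv xtqw qpccb ocd
Hunk 4: at line 6 remove [ntei,rrjb] add [upak] -> 12 lines: mhqj wngkz afn tpuy pjdv rdpz upak tcyj caryv xtqw qpccb ocd
Hunk 5: at line 2 remove [tpuy] add [tpxt,hjgn] -> 13 lines: mhqj wngkz afn tpxt hjgn pjdv rdpz upak tcyj caryv xtqw qpccb ocd
Hunk 6: at line 7 remove [upak] add [ffwq,vbsdh] -> 14 lines: mhqj wngkz afn tpxt hjgn pjdv rdpz ffwq vbsdh tcyj caryv xtqw qpccb ocd
Hunk 7: at line 5 remove [rdpz,ffwq] add [xuz,eavm] -> 14 lines: mhqj wngkz afn tpxt hjgn pjdv xuz eavm vbsdh tcyj caryv xtqw qpccb ocd
Final line 8: eavm

Answer: eavm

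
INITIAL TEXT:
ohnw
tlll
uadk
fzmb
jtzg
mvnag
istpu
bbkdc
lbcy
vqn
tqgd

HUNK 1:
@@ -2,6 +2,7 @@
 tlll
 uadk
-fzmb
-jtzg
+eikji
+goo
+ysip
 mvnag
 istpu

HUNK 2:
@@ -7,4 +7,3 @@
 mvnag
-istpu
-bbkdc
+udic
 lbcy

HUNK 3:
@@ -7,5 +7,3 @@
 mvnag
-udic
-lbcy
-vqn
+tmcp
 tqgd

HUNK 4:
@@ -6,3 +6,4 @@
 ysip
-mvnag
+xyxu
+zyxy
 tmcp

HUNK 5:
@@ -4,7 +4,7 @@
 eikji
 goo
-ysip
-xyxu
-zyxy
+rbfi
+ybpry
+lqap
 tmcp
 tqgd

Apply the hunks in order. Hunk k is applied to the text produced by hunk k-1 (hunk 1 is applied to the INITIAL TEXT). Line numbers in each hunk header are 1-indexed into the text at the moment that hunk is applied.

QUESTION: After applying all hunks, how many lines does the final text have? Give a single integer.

Hunk 1: at line 2 remove [fzmb,jtzg] add [eikji,goo,ysip] -> 12 lines: ohnw tlll uadk eikji goo ysip mvnag istpu bbkdc lbcy vqn tqgd
Hunk 2: at line 7 remove [istpu,bbkdc] add [udic] -> 11 lines: ohnw tlll uadk eikji goo ysip mvnag udic lbcy vqn tqgd
Hunk 3: at line 7 remove [udic,lbcy,vqn] add [tmcp] -> 9 lines: ohnw tlll uadk eikji goo ysip mvnag tmcp tqgd
Hunk 4: at line 6 remove [mvnag] add [xyxu,zyxy] -> 10 lines: ohnw tlll uadk eikji goo ysip xyxu zyxy tmcp tqgd
Hunk 5: at line 4 remove [ysip,xyxu,zyxy] add [rbfi,ybpry,lqap] -> 10 lines: ohnw tlll uadk eikji goo rbfi ybpry lqap tmcp tqgd
Final line count: 10

Answer: 10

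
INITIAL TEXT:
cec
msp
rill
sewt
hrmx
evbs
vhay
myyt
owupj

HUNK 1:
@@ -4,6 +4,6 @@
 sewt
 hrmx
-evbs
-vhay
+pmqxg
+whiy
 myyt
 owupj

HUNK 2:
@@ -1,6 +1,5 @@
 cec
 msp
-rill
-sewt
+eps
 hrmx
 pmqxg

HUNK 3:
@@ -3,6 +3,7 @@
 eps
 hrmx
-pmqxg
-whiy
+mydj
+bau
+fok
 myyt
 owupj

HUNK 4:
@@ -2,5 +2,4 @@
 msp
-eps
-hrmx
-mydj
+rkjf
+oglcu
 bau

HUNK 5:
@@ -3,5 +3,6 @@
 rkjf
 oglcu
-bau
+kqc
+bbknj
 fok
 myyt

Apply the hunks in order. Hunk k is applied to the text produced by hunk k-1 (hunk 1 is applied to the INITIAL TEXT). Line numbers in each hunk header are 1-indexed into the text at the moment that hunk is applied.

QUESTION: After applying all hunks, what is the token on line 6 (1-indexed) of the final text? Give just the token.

Answer: bbknj

Derivation:
Hunk 1: at line 4 remove [evbs,vhay] add [pmqxg,whiy] -> 9 lines: cec msp rill sewt hrmx pmqxg whiy myyt owupj
Hunk 2: at line 1 remove [rill,sewt] add [eps] -> 8 lines: cec msp eps hrmx pmqxg whiy myyt owupj
Hunk 3: at line 3 remove [pmqxg,whiy] add [mydj,bau,fok] -> 9 lines: cec msp eps hrmx mydj bau fok myyt owupj
Hunk 4: at line 2 remove [eps,hrmx,mydj] add [rkjf,oglcu] -> 8 lines: cec msp rkjf oglcu bau fok myyt owupj
Hunk 5: at line 3 remove [bau] add [kqc,bbknj] -> 9 lines: cec msp rkjf oglcu kqc bbknj fok myyt owupj
Final line 6: bbknj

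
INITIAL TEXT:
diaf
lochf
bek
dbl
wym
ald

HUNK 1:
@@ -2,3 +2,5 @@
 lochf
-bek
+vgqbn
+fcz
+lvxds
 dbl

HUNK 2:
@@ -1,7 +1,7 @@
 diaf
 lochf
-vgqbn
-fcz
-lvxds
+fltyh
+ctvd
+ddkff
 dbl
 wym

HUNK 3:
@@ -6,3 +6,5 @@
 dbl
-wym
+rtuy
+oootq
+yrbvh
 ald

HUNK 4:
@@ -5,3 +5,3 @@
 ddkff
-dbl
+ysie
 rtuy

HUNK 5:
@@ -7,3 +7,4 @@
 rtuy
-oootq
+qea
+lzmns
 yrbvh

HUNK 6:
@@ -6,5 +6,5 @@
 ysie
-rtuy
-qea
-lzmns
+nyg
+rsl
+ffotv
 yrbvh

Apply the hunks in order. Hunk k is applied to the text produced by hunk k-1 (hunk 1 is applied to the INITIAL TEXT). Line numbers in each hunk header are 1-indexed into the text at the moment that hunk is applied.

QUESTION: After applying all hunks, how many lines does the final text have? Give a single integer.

Answer: 11

Derivation:
Hunk 1: at line 2 remove [bek] add [vgqbn,fcz,lvxds] -> 8 lines: diaf lochf vgqbn fcz lvxds dbl wym ald
Hunk 2: at line 1 remove [vgqbn,fcz,lvxds] add [fltyh,ctvd,ddkff] -> 8 lines: diaf lochf fltyh ctvd ddkff dbl wym ald
Hunk 3: at line 6 remove [wym] add [rtuy,oootq,yrbvh] -> 10 lines: diaf lochf fltyh ctvd ddkff dbl rtuy oootq yrbvh ald
Hunk 4: at line 5 remove [dbl] add [ysie] -> 10 lines: diaf lochf fltyh ctvd ddkff ysie rtuy oootq yrbvh ald
Hunk 5: at line 7 remove [oootq] add [qea,lzmns] -> 11 lines: diaf lochf fltyh ctvd ddkff ysie rtuy qea lzmns yrbvh ald
Hunk 6: at line 6 remove [rtuy,qea,lzmns] add [nyg,rsl,ffotv] -> 11 lines: diaf lochf fltyh ctvd ddkff ysie nyg rsl ffotv yrbvh ald
Final line count: 11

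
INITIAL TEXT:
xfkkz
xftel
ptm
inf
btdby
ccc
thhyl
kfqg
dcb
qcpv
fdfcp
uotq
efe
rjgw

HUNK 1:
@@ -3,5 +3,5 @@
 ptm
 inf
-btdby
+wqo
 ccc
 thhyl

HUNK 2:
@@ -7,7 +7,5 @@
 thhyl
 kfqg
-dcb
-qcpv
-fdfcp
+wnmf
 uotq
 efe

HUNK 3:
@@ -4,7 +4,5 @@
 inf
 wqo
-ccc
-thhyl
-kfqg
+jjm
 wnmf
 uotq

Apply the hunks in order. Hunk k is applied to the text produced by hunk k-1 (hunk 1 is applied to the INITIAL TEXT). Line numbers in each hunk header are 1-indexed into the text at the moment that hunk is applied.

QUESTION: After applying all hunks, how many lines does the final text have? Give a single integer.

Hunk 1: at line 3 remove [btdby] add [wqo] -> 14 lines: xfkkz xftel ptm inf wqo ccc thhyl kfqg dcb qcpv fdfcp uotq efe rjgw
Hunk 2: at line 7 remove [dcb,qcpv,fdfcp] add [wnmf] -> 12 lines: xfkkz xftel ptm inf wqo ccc thhyl kfqg wnmf uotq efe rjgw
Hunk 3: at line 4 remove [ccc,thhyl,kfqg] add [jjm] -> 10 lines: xfkkz xftel ptm inf wqo jjm wnmf uotq efe rjgw
Final line count: 10

Answer: 10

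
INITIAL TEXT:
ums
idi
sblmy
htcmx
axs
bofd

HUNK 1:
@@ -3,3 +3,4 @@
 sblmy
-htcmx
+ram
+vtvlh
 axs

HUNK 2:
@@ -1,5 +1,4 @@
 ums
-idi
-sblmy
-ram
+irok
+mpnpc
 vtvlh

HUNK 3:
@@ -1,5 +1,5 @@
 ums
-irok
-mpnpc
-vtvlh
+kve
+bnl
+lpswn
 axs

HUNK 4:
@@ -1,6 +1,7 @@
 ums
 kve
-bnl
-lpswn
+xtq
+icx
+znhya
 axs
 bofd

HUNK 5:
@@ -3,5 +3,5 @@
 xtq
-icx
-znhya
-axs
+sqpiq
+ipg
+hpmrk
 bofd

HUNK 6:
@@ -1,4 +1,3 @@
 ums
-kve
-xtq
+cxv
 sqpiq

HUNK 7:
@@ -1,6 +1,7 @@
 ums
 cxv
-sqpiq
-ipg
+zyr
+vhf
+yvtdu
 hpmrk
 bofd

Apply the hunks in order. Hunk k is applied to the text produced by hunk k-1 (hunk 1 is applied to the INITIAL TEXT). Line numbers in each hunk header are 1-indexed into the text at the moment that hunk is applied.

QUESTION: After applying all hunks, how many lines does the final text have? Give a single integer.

Answer: 7

Derivation:
Hunk 1: at line 3 remove [htcmx] add [ram,vtvlh] -> 7 lines: ums idi sblmy ram vtvlh axs bofd
Hunk 2: at line 1 remove [idi,sblmy,ram] add [irok,mpnpc] -> 6 lines: ums irok mpnpc vtvlh axs bofd
Hunk 3: at line 1 remove [irok,mpnpc,vtvlh] add [kve,bnl,lpswn] -> 6 lines: ums kve bnl lpswn axs bofd
Hunk 4: at line 1 remove [bnl,lpswn] add [xtq,icx,znhya] -> 7 lines: ums kve xtq icx znhya axs bofd
Hunk 5: at line 3 remove [icx,znhya,axs] add [sqpiq,ipg,hpmrk] -> 7 lines: ums kve xtq sqpiq ipg hpmrk bofd
Hunk 6: at line 1 remove [kve,xtq] add [cxv] -> 6 lines: ums cxv sqpiq ipg hpmrk bofd
Hunk 7: at line 1 remove [sqpiq,ipg] add [zyr,vhf,yvtdu] -> 7 lines: ums cxv zyr vhf yvtdu hpmrk bofd
Final line count: 7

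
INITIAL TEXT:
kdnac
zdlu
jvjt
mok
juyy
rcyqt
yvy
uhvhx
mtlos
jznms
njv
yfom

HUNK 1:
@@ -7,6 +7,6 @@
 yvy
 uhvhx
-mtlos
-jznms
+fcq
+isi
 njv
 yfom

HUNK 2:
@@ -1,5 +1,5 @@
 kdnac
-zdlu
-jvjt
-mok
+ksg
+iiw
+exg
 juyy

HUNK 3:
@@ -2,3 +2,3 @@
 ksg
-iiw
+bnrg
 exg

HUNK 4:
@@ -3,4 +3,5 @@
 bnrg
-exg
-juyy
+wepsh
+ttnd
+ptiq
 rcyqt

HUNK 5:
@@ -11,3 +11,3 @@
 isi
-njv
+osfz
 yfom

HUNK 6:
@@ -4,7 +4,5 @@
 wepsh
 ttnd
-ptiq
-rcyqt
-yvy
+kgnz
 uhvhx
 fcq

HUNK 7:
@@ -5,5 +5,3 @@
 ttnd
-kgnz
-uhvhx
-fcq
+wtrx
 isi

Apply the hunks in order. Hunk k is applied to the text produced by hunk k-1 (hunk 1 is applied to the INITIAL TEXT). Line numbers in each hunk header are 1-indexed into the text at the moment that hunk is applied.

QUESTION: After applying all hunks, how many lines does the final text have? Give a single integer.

Answer: 9

Derivation:
Hunk 1: at line 7 remove [mtlos,jznms] add [fcq,isi] -> 12 lines: kdnac zdlu jvjt mok juyy rcyqt yvy uhvhx fcq isi njv yfom
Hunk 2: at line 1 remove [zdlu,jvjt,mok] add [ksg,iiw,exg] -> 12 lines: kdnac ksg iiw exg juyy rcyqt yvy uhvhx fcq isi njv yfom
Hunk 3: at line 2 remove [iiw] add [bnrg] -> 12 lines: kdnac ksg bnrg exg juyy rcyqt yvy uhvhx fcq isi njv yfom
Hunk 4: at line 3 remove [exg,juyy] add [wepsh,ttnd,ptiq] -> 13 lines: kdnac ksg bnrg wepsh ttnd ptiq rcyqt yvy uhvhx fcq isi njv yfom
Hunk 5: at line 11 remove [njv] add [osfz] -> 13 lines: kdnac ksg bnrg wepsh ttnd ptiq rcyqt yvy uhvhx fcq isi osfz yfom
Hunk 6: at line 4 remove [ptiq,rcyqt,yvy] add [kgnz] -> 11 lines: kdnac ksg bnrg wepsh ttnd kgnz uhvhx fcq isi osfz yfom
Hunk 7: at line 5 remove [kgnz,uhvhx,fcq] add [wtrx] -> 9 lines: kdnac ksg bnrg wepsh ttnd wtrx isi osfz yfom
Final line count: 9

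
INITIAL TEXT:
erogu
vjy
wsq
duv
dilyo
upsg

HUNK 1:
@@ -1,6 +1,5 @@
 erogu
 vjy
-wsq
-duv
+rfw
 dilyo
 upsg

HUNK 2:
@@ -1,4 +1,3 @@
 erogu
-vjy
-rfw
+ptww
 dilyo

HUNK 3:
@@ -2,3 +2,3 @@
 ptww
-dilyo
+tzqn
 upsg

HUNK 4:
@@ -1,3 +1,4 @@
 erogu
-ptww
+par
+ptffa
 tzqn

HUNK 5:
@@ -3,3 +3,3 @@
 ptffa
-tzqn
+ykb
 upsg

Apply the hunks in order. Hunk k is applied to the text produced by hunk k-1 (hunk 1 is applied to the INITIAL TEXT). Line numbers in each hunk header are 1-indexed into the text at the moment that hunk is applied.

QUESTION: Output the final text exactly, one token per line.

Hunk 1: at line 1 remove [wsq,duv] add [rfw] -> 5 lines: erogu vjy rfw dilyo upsg
Hunk 2: at line 1 remove [vjy,rfw] add [ptww] -> 4 lines: erogu ptww dilyo upsg
Hunk 3: at line 2 remove [dilyo] add [tzqn] -> 4 lines: erogu ptww tzqn upsg
Hunk 4: at line 1 remove [ptww] add [par,ptffa] -> 5 lines: erogu par ptffa tzqn upsg
Hunk 5: at line 3 remove [tzqn] add [ykb] -> 5 lines: erogu par ptffa ykb upsg

Answer: erogu
par
ptffa
ykb
upsg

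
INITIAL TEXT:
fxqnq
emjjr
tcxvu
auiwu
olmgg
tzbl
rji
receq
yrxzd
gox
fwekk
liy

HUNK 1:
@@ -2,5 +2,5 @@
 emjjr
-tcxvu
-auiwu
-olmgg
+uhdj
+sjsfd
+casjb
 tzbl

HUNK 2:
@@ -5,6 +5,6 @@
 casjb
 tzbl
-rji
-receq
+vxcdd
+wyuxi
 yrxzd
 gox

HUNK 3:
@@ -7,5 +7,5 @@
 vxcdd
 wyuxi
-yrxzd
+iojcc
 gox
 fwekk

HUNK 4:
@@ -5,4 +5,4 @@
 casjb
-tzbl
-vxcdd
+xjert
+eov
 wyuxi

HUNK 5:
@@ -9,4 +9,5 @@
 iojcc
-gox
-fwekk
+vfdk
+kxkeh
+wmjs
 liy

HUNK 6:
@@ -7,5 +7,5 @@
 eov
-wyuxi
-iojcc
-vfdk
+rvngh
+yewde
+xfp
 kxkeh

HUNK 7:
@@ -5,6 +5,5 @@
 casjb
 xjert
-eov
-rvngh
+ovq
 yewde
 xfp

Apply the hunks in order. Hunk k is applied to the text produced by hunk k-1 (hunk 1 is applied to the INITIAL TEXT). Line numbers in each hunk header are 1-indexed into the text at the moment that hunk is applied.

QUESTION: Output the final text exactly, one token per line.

Hunk 1: at line 2 remove [tcxvu,auiwu,olmgg] add [uhdj,sjsfd,casjb] -> 12 lines: fxqnq emjjr uhdj sjsfd casjb tzbl rji receq yrxzd gox fwekk liy
Hunk 2: at line 5 remove [rji,receq] add [vxcdd,wyuxi] -> 12 lines: fxqnq emjjr uhdj sjsfd casjb tzbl vxcdd wyuxi yrxzd gox fwekk liy
Hunk 3: at line 7 remove [yrxzd] add [iojcc] -> 12 lines: fxqnq emjjr uhdj sjsfd casjb tzbl vxcdd wyuxi iojcc gox fwekk liy
Hunk 4: at line 5 remove [tzbl,vxcdd] add [xjert,eov] -> 12 lines: fxqnq emjjr uhdj sjsfd casjb xjert eov wyuxi iojcc gox fwekk liy
Hunk 5: at line 9 remove [gox,fwekk] add [vfdk,kxkeh,wmjs] -> 13 lines: fxqnq emjjr uhdj sjsfd casjb xjert eov wyuxi iojcc vfdk kxkeh wmjs liy
Hunk 6: at line 7 remove [wyuxi,iojcc,vfdk] add [rvngh,yewde,xfp] -> 13 lines: fxqnq emjjr uhdj sjsfd casjb xjert eov rvngh yewde xfp kxkeh wmjs liy
Hunk 7: at line 5 remove [eov,rvngh] add [ovq] -> 12 lines: fxqnq emjjr uhdj sjsfd casjb xjert ovq yewde xfp kxkeh wmjs liy

Answer: fxqnq
emjjr
uhdj
sjsfd
casjb
xjert
ovq
yewde
xfp
kxkeh
wmjs
liy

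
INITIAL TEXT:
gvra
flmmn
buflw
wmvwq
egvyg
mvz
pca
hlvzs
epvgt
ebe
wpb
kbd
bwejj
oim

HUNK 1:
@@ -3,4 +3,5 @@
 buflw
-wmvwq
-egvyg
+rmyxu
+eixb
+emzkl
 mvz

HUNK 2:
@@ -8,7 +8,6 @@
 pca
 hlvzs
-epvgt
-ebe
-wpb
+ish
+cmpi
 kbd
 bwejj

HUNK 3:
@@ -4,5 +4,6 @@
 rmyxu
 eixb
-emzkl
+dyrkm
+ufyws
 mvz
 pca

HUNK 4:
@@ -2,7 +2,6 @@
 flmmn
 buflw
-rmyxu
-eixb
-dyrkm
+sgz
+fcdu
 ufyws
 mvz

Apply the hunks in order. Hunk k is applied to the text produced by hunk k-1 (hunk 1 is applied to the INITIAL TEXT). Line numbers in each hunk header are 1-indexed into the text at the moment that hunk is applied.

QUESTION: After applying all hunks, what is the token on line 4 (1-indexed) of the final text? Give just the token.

Answer: sgz

Derivation:
Hunk 1: at line 3 remove [wmvwq,egvyg] add [rmyxu,eixb,emzkl] -> 15 lines: gvra flmmn buflw rmyxu eixb emzkl mvz pca hlvzs epvgt ebe wpb kbd bwejj oim
Hunk 2: at line 8 remove [epvgt,ebe,wpb] add [ish,cmpi] -> 14 lines: gvra flmmn buflw rmyxu eixb emzkl mvz pca hlvzs ish cmpi kbd bwejj oim
Hunk 3: at line 4 remove [emzkl] add [dyrkm,ufyws] -> 15 lines: gvra flmmn buflw rmyxu eixb dyrkm ufyws mvz pca hlvzs ish cmpi kbd bwejj oim
Hunk 4: at line 2 remove [rmyxu,eixb,dyrkm] add [sgz,fcdu] -> 14 lines: gvra flmmn buflw sgz fcdu ufyws mvz pca hlvzs ish cmpi kbd bwejj oim
Final line 4: sgz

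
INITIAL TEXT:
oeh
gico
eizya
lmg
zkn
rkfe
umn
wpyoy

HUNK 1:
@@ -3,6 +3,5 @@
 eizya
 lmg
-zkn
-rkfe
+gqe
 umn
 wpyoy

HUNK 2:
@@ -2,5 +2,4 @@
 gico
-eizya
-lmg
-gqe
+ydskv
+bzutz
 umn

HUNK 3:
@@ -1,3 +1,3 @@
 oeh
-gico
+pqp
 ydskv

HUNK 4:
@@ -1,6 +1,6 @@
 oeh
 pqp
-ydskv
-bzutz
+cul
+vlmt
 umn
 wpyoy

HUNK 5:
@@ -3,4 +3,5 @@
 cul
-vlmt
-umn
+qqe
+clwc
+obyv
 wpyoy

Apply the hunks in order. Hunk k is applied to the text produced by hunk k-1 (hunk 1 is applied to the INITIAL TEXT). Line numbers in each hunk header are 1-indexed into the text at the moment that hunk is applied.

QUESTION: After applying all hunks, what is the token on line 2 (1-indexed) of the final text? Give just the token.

Answer: pqp

Derivation:
Hunk 1: at line 3 remove [zkn,rkfe] add [gqe] -> 7 lines: oeh gico eizya lmg gqe umn wpyoy
Hunk 2: at line 2 remove [eizya,lmg,gqe] add [ydskv,bzutz] -> 6 lines: oeh gico ydskv bzutz umn wpyoy
Hunk 3: at line 1 remove [gico] add [pqp] -> 6 lines: oeh pqp ydskv bzutz umn wpyoy
Hunk 4: at line 1 remove [ydskv,bzutz] add [cul,vlmt] -> 6 lines: oeh pqp cul vlmt umn wpyoy
Hunk 5: at line 3 remove [vlmt,umn] add [qqe,clwc,obyv] -> 7 lines: oeh pqp cul qqe clwc obyv wpyoy
Final line 2: pqp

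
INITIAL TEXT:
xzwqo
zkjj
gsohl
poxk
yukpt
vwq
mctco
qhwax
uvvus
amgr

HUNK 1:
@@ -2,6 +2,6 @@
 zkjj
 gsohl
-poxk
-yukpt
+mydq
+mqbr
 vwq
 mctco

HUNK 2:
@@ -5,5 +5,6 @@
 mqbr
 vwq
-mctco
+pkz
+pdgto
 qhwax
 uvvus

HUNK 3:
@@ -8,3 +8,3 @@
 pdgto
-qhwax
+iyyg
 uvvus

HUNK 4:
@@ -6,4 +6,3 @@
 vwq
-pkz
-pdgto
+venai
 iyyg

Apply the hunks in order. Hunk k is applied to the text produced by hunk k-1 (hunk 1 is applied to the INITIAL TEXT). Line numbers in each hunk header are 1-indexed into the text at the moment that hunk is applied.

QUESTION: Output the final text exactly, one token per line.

Answer: xzwqo
zkjj
gsohl
mydq
mqbr
vwq
venai
iyyg
uvvus
amgr

Derivation:
Hunk 1: at line 2 remove [poxk,yukpt] add [mydq,mqbr] -> 10 lines: xzwqo zkjj gsohl mydq mqbr vwq mctco qhwax uvvus amgr
Hunk 2: at line 5 remove [mctco] add [pkz,pdgto] -> 11 lines: xzwqo zkjj gsohl mydq mqbr vwq pkz pdgto qhwax uvvus amgr
Hunk 3: at line 8 remove [qhwax] add [iyyg] -> 11 lines: xzwqo zkjj gsohl mydq mqbr vwq pkz pdgto iyyg uvvus amgr
Hunk 4: at line 6 remove [pkz,pdgto] add [venai] -> 10 lines: xzwqo zkjj gsohl mydq mqbr vwq venai iyyg uvvus amgr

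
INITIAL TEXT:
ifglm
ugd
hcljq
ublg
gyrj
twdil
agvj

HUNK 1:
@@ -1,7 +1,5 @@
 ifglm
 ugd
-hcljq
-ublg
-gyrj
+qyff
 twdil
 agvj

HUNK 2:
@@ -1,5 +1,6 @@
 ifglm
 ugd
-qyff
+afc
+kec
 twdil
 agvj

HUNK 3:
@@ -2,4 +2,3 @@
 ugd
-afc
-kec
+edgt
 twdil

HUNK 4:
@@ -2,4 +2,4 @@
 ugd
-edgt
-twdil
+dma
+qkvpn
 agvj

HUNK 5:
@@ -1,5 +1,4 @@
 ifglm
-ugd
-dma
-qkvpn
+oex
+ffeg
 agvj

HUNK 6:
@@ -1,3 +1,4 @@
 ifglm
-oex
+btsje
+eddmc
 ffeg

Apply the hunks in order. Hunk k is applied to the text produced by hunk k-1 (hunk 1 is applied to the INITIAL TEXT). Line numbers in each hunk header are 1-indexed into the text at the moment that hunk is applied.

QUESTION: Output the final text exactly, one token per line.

Hunk 1: at line 1 remove [hcljq,ublg,gyrj] add [qyff] -> 5 lines: ifglm ugd qyff twdil agvj
Hunk 2: at line 1 remove [qyff] add [afc,kec] -> 6 lines: ifglm ugd afc kec twdil agvj
Hunk 3: at line 2 remove [afc,kec] add [edgt] -> 5 lines: ifglm ugd edgt twdil agvj
Hunk 4: at line 2 remove [edgt,twdil] add [dma,qkvpn] -> 5 lines: ifglm ugd dma qkvpn agvj
Hunk 5: at line 1 remove [ugd,dma,qkvpn] add [oex,ffeg] -> 4 lines: ifglm oex ffeg agvj
Hunk 6: at line 1 remove [oex] add [btsje,eddmc] -> 5 lines: ifglm btsje eddmc ffeg agvj

Answer: ifglm
btsje
eddmc
ffeg
agvj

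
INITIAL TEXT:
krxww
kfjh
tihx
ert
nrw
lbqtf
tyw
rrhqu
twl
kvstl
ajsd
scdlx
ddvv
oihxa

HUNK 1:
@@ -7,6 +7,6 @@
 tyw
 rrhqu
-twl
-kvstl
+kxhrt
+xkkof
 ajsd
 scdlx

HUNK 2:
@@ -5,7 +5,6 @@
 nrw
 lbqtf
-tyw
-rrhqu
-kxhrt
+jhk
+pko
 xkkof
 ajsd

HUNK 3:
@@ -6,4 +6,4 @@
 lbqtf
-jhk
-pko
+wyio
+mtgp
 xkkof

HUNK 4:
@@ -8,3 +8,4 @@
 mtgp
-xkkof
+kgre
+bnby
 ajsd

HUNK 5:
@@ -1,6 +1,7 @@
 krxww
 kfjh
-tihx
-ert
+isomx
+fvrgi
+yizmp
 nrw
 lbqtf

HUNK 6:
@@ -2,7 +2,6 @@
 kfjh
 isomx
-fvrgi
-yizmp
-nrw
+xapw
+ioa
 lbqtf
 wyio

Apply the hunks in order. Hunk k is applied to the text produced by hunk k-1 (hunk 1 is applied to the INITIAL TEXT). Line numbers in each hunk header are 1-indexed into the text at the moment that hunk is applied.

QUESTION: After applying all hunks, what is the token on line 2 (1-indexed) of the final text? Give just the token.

Answer: kfjh

Derivation:
Hunk 1: at line 7 remove [twl,kvstl] add [kxhrt,xkkof] -> 14 lines: krxww kfjh tihx ert nrw lbqtf tyw rrhqu kxhrt xkkof ajsd scdlx ddvv oihxa
Hunk 2: at line 5 remove [tyw,rrhqu,kxhrt] add [jhk,pko] -> 13 lines: krxww kfjh tihx ert nrw lbqtf jhk pko xkkof ajsd scdlx ddvv oihxa
Hunk 3: at line 6 remove [jhk,pko] add [wyio,mtgp] -> 13 lines: krxww kfjh tihx ert nrw lbqtf wyio mtgp xkkof ajsd scdlx ddvv oihxa
Hunk 4: at line 8 remove [xkkof] add [kgre,bnby] -> 14 lines: krxww kfjh tihx ert nrw lbqtf wyio mtgp kgre bnby ajsd scdlx ddvv oihxa
Hunk 5: at line 1 remove [tihx,ert] add [isomx,fvrgi,yizmp] -> 15 lines: krxww kfjh isomx fvrgi yizmp nrw lbqtf wyio mtgp kgre bnby ajsd scdlx ddvv oihxa
Hunk 6: at line 2 remove [fvrgi,yizmp,nrw] add [xapw,ioa] -> 14 lines: krxww kfjh isomx xapw ioa lbqtf wyio mtgp kgre bnby ajsd scdlx ddvv oihxa
Final line 2: kfjh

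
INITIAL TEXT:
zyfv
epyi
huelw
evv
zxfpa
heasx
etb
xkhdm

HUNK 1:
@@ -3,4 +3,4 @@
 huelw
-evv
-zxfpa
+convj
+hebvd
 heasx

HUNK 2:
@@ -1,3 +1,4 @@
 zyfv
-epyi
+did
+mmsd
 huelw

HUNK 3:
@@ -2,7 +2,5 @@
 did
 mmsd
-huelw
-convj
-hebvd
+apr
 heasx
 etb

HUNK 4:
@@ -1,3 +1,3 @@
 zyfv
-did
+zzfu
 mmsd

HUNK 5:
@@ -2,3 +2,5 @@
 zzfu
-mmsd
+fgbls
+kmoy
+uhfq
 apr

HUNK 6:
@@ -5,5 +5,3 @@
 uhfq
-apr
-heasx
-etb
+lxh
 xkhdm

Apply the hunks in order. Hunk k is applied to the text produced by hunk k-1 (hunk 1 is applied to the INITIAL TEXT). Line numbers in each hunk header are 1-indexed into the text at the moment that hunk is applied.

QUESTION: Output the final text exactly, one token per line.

Hunk 1: at line 3 remove [evv,zxfpa] add [convj,hebvd] -> 8 lines: zyfv epyi huelw convj hebvd heasx etb xkhdm
Hunk 2: at line 1 remove [epyi] add [did,mmsd] -> 9 lines: zyfv did mmsd huelw convj hebvd heasx etb xkhdm
Hunk 3: at line 2 remove [huelw,convj,hebvd] add [apr] -> 7 lines: zyfv did mmsd apr heasx etb xkhdm
Hunk 4: at line 1 remove [did] add [zzfu] -> 7 lines: zyfv zzfu mmsd apr heasx etb xkhdm
Hunk 5: at line 2 remove [mmsd] add [fgbls,kmoy,uhfq] -> 9 lines: zyfv zzfu fgbls kmoy uhfq apr heasx etb xkhdm
Hunk 6: at line 5 remove [apr,heasx,etb] add [lxh] -> 7 lines: zyfv zzfu fgbls kmoy uhfq lxh xkhdm

Answer: zyfv
zzfu
fgbls
kmoy
uhfq
lxh
xkhdm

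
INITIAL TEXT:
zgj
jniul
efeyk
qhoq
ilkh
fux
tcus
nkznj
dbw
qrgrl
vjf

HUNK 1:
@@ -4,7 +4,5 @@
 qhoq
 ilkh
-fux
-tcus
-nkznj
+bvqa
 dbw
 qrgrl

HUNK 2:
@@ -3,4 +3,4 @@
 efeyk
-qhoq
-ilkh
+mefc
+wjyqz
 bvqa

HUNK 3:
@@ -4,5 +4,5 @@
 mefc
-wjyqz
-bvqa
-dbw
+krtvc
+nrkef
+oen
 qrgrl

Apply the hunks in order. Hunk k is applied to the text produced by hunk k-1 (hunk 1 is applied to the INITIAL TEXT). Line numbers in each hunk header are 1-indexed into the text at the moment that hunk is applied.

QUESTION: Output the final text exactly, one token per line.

Hunk 1: at line 4 remove [fux,tcus,nkznj] add [bvqa] -> 9 lines: zgj jniul efeyk qhoq ilkh bvqa dbw qrgrl vjf
Hunk 2: at line 3 remove [qhoq,ilkh] add [mefc,wjyqz] -> 9 lines: zgj jniul efeyk mefc wjyqz bvqa dbw qrgrl vjf
Hunk 3: at line 4 remove [wjyqz,bvqa,dbw] add [krtvc,nrkef,oen] -> 9 lines: zgj jniul efeyk mefc krtvc nrkef oen qrgrl vjf

Answer: zgj
jniul
efeyk
mefc
krtvc
nrkef
oen
qrgrl
vjf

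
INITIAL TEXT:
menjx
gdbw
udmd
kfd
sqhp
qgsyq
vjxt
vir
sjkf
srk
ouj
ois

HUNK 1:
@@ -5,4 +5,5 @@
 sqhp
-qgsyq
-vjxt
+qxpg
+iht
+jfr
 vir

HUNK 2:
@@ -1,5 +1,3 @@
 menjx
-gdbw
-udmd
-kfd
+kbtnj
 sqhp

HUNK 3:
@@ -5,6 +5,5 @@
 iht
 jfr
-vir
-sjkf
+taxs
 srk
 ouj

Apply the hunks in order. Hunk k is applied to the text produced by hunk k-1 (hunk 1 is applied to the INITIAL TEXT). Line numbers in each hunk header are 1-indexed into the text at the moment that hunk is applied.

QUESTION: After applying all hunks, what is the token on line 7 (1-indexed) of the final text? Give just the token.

Answer: taxs

Derivation:
Hunk 1: at line 5 remove [qgsyq,vjxt] add [qxpg,iht,jfr] -> 13 lines: menjx gdbw udmd kfd sqhp qxpg iht jfr vir sjkf srk ouj ois
Hunk 2: at line 1 remove [gdbw,udmd,kfd] add [kbtnj] -> 11 lines: menjx kbtnj sqhp qxpg iht jfr vir sjkf srk ouj ois
Hunk 3: at line 5 remove [vir,sjkf] add [taxs] -> 10 lines: menjx kbtnj sqhp qxpg iht jfr taxs srk ouj ois
Final line 7: taxs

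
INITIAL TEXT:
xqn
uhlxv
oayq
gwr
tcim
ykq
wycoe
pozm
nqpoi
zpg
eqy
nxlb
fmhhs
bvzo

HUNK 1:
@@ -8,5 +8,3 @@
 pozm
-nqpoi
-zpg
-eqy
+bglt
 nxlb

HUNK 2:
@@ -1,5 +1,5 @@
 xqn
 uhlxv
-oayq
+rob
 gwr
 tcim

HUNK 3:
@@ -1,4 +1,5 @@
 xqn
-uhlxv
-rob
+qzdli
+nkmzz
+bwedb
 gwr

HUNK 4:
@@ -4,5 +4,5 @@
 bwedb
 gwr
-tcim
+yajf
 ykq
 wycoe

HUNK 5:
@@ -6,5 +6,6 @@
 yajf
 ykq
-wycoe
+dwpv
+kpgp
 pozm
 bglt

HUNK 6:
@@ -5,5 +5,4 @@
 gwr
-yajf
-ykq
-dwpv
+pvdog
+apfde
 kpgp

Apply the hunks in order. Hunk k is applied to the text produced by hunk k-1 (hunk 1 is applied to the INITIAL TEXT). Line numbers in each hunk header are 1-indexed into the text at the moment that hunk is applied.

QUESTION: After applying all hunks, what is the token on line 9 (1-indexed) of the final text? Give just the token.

Hunk 1: at line 8 remove [nqpoi,zpg,eqy] add [bglt] -> 12 lines: xqn uhlxv oayq gwr tcim ykq wycoe pozm bglt nxlb fmhhs bvzo
Hunk 2: at line 1 remove [oayq] add [rob] -> 12 lines: xqn uhlxv rob gwr tcim ykq wycoe pozm bglt nxlb fmhhs bvzo
Hunk 3: at line 1 remove [uhlxv,rob] add [qzdli,nkmzz,bwedb] -> 13 lines: xqn qzdli nkmzz bwedb gwr tcim ykq wycoe pozm bglt nxlb fmhhs bvzo
Hunk 4: at line 4 remove [tcim] add [yajf] -> 13 lines: xqn qzdli nkmzz bwedb gwr yajf ykq wycoe pozm bglt nxlb fmhhs bvzo
Hunk 5: at line 6 remove [wycoe] add [dwpv,kpgp] -> 14 lines: xqn qzdli nkmzz bwedb gwr yajf ykq dwpv kpgp pozm bglt nxlb fmhhs bvzo
Hunk 6: at line 5 remove [yajf,ykq,dwpv] add [pvdog,apfde] -> 13 lines: xqn qzdli nkmzz bwedb gwr pvdog apfde kpgp pozm bglt nxlb fmhhs bvzo
Final line 9: pozm

Answer: pozm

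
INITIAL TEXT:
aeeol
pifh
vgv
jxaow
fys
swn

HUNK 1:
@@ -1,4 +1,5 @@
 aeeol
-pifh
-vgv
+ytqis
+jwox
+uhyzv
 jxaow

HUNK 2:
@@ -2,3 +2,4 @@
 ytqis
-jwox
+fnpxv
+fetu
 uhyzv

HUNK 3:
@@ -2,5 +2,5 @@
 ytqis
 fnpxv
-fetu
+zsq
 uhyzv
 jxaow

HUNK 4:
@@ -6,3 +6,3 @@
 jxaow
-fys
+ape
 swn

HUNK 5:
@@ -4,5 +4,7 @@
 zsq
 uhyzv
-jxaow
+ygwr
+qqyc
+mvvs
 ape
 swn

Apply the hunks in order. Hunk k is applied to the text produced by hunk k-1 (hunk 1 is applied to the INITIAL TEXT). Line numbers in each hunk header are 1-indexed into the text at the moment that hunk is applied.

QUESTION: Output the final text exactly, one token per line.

Hunk 1: at line 1 remove [pifh,vgv] add [ytqis,jwox,uhyzv] -> 7 lines: aeeol ytqis jwox uhyzv jxaow fys swn
Hunk 2: at line 2 remove [jwox] add [fnpxv,fetu] -> 8 lines: aeeol ytqis fnpxv fetu uhyzv jxaow fys swn
Hunk 3: at line 2 remove [fetu] add [zsq] -> 8 lines: aeeol ytqis fnpxv zsq uhyzv jxaow fys swn
Hunk 4: at line 6 remove [fys] add [ape] -> 8 lines: aeeol ytqis fnpxv zsq uhyzv jxaow ape swn
Hunk 5: at line 4 remove [jxaow] add [ygwr,qqyc,mvvs] -> 10 lines: aeeol ytqis fnpxv zsq uhyzv ygwr qqyc mvvs ape swn

Answer: aeeol
ytqis
fnpxv
zsq
uhyzv
ygwr
qqyc
mvvs
ape
swn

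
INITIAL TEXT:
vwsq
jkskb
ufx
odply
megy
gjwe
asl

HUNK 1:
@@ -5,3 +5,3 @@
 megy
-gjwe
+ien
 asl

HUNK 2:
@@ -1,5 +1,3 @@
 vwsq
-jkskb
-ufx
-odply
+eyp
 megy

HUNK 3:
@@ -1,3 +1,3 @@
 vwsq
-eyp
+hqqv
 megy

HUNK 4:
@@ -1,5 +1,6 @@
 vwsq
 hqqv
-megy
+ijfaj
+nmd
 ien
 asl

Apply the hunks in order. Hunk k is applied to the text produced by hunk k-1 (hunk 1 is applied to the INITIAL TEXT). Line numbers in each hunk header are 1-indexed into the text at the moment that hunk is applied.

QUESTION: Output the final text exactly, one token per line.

Hunk 1: at line 5 remove [gjwe] add [ien] -> 7 lines: vwsq jkskb ufx odply megy ien asl
Hunk 2: at line 1 remove [jkskb,ufx,odply] add [eyp] -> 5 lines: vwsq eyp megy ien asl
Hunk 3: at line 1 remove [eyp] add [hqqv] -> 5 lines: vwsq hqqv megy ien asl
Hunk 4: at line 1 remove [megy] add [ijfaj,nmd] -> 6 lines: vwsq hqqv ijfaj nmd ien asl

Answer: vwsq
hqqv
ijfaj
nmd
ien
asl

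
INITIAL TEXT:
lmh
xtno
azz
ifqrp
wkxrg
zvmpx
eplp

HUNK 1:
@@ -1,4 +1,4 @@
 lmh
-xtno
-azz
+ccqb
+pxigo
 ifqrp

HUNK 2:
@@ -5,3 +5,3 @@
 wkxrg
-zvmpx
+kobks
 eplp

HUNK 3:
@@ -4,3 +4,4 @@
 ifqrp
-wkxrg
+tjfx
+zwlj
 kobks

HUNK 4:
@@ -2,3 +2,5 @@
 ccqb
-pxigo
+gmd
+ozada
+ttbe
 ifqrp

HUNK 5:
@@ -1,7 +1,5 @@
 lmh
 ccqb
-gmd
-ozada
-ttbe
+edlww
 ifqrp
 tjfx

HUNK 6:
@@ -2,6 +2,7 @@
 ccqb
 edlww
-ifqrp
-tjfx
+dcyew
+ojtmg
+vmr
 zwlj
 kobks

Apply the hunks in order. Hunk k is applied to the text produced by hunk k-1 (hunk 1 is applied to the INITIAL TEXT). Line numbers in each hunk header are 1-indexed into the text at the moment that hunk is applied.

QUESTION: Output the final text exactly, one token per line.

Answer: lmh
ccqb
edlww
dcyew
ojtmg
vmr
zwlj
kobks
eplp

Derivation:
Hunk 1: at line 1 remove [xtno,azz] add [ccqb,pxigo] -> 7 lines: lmh ccqb pxigo ifqrp wkxrg zvmpx eplp
Hunk 2: at line 5 remove [zvmpx] add [kobks] -> 7 lines: lmh ccqb pxigo ifqrp wkxrg kobks eplp
Hunk 3: at line 4 remove [wkxrg] add [tjfx,zwlj] -> 8 lines: lmh ccqb pxigo ifqrp tjfx zwlj kobks eplp
Hunk 4: at line 2 remove [pxigo] add [gmd,ozada,ttbe] -> 10 lines: lmh ccqb gmd ozada ttbe ifqrp tjfx zwlj kobks eplp
Hunk 5: at line 1 remove [gmd,ozada,ttbe] add [edlww] -> 8 lines: lmh ccqb edlww ifqrp tjfx zwlj kobks eplp
Hunk 6: at line 2 remove [ifqrp,tjfx] add [dcyew,ojtmg,vmr] -> 9 lines: lmh ccqb edlww dcyew ojtmg vmr zwlj kobks eplp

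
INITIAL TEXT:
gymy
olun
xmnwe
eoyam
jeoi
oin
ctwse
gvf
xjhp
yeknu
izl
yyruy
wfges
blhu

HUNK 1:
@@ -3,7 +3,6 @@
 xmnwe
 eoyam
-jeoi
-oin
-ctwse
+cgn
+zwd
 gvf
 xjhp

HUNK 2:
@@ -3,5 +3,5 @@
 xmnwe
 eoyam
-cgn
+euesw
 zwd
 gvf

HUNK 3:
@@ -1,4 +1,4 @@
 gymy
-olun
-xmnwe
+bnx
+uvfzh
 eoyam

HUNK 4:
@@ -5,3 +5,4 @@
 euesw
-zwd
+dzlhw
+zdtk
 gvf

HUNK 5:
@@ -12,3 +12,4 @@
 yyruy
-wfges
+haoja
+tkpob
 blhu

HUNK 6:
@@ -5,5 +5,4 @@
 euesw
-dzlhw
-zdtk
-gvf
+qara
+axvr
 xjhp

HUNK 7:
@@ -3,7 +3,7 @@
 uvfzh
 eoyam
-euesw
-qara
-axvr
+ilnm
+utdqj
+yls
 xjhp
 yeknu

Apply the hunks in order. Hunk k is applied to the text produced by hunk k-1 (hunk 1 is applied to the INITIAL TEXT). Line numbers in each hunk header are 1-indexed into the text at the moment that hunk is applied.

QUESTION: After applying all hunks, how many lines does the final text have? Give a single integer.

Answer: 14

Derivation:
Hunk 1: at line 3 remove [jeoi,oin,ctwse] add [cgn,zwd] -> 13 lines: gymy olun xmnwe eoyam cgn zwd gvf xjhp yeknu izl yyruy wfges blhu
Hunk 2: at line 3 remove [cgn] add [euesw] -> 13 lines: gymy olun xmnwe eoyam euesw zwd gvf xjhp yeknu izl yyruy wfges blhu
Hunk 3: at line 1 remove [olun,xmnwe] add [bnx,uvfzh] -> 13 lines: gymy bnx uvfzh eoyam euesw zwd gvf xjhp yeknu izl yyruy wfges blhu
Hunk 4: at line 5 remove [zwd] add [dzlhw,zdtk] -> 14 lines: gymy bnx uvfzh eoyam euesw dzlhw zdtk gvf xjhp yeknu izl yyruy wfges blhu
Hunk 5: at line 12 remove [wfges] add [haoja,tkpob] -> 15 lines: gymy bnx uvfzh eoyam euesw dzlhw zdtk gvf xjhp yeknu izl yyruy haoja tkpob blhu
Hunk 6: at line 5 remove [dzlhw,zdtk,gvf] add [qara,axvr] -> 14 lines: gymy bnx uvfzh eoyam euesw qara axvr xjhp yeknu izl yyruy haoja tkpob blhu
Hunk 7: at line 3 remove [euesw,qara,axvr] add [ilnm,utdqj,yls] -> 14 lines: gymy bnx uvfzh eoyam ilnm utdqj yls xjhp yeknu izl yyruy haoja tkpob blhu
Final line count: 14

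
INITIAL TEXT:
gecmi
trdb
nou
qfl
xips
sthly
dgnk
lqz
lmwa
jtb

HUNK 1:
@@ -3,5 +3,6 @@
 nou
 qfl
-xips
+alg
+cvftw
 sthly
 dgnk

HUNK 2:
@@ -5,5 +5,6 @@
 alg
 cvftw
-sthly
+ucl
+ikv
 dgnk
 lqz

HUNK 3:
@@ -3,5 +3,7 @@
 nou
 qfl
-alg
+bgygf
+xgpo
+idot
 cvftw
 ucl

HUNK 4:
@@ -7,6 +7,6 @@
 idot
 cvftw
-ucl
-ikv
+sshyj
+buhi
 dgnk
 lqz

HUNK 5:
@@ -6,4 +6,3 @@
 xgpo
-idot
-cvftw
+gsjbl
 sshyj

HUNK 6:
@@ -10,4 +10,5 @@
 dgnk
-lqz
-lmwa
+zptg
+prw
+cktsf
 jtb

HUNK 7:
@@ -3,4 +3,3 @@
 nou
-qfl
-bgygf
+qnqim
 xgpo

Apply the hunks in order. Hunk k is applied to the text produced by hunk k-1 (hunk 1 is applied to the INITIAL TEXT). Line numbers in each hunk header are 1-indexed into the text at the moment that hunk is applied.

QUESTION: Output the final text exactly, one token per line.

Hunk 1: at line 3 remove [xips] add [alg,cvftw] -> 11 lines: gecmi trdb nou qfl alg cvftw sthly dgnk lqz lmwa jtb
Hunk 2: at line 5 remove [sthly] add [ucl,ikv] -> 12 lines: gecmi trdb nou qfl alg cvftw ucl ikv dgnk lqz lmwa jtb
Hunk 3: at line 3 remove [alg] add [bgygf,xgpo,idot] -> 14 lines: gecmi trdb nou qfl bgygf xgpo idot cvftw ucl ikv dgnk lqz lmwa jtb
Hunk 4: at line 7 remove [ucl,ikv] add [sshyj,buhi] -> 14 lines: gecmi trdb nou qfl bgygf xgpo idot cvftw sshyj buhi dgnk lqz lmwa jtb
Hunk 5: at line 6 remove [idot,cvftw] add [gsjbl] -> 13 lines: gecmi trdb nou qfl bgygf xgpo gsjbl sshyj buhi dgnk lqz lmwa jtb
Hunk 6: at line 10 remove [lqz,lmwa] add [zptg,prw,cktsf] -> 14 lines: gecmi trdb nou qfl bgygf xgpo gsjbl sshyj buhi dgnk zptg prw cktsf jtb
Hunk 7: at line 3 remove [qfl,bgygf] add [qnqim] -> 13 lines: gecmi trdb nou qnqim xgpo gsjbl sshyj buhi dgnk zptg prw cktsf jtb

Answer: gecmi
trdb
nou
qnqim
xgpo
gsjbl
sshyj
buhi
dgnk
zptg
prw
cktsf
jtb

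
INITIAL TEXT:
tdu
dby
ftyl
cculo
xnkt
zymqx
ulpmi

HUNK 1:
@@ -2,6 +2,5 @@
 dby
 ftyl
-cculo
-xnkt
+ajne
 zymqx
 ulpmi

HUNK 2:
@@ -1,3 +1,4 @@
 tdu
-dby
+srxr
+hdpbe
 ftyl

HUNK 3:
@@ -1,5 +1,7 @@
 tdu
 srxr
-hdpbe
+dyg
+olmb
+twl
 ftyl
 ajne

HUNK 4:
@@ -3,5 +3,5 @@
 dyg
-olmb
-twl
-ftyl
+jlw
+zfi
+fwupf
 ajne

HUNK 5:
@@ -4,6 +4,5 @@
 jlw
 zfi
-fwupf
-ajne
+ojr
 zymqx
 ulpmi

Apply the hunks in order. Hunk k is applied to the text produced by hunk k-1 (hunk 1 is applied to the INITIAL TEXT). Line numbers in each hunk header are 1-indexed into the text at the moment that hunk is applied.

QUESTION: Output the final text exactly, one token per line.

Answer: tdu
srxr
dyg
jlw
zfi
ojr
zymqx
ulpmi

Derivation:
Hunk 1: at line 2 remove [cculo,xnkt] add [ajne] -> 6 lines: tdu dby ftyl ajne zymqx ulpmi
Hunk 2: at line 1 remove [dby] add [srxr,hdpbe] -> 7 lines: tdu srxr hdpbe ftyl ajne zymqx ulpmi
Hunk 3: at line 1 remove [hdpbe] add [dyg,olmb,twl] -> 9 lines: tdu srxr dyg olmb twl ftyl ajne zymqx ulpmi
Hunk 4: at line 3 remove [olmb,twl,ftyl] add [jlw,zfi,fwupf] -> 9 lines: tdu srxr dyg jlw zfi fwupf ajne zymqx ulpmi
Hunk 5: at line 4 remove [fwupf,ajne] add [ojr] -> 8 lines: tdu srxr dyg jlw zfi ojr zymqx ulpmi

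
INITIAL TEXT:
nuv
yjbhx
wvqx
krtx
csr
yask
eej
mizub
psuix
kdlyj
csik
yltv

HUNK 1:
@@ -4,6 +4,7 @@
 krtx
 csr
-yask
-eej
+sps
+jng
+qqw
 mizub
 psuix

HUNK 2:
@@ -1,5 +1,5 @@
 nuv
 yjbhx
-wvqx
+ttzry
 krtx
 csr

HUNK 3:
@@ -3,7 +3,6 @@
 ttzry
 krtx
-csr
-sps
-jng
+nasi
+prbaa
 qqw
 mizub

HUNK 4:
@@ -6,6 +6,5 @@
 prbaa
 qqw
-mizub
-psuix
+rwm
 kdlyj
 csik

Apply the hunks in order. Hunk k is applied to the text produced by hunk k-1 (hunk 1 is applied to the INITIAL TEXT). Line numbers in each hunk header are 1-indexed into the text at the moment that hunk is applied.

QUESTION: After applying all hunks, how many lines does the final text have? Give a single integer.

Hunk 1: at line 4 remove [yask,eej] add [sps,jng,qqw] -> 13 lines: nuv yjbhx wvqx krtx csr sps jng qqw mizub psuix kdlyj csik yltv
Hunk 2: at line 1 remove [wvqx] add [ttzry] -> 13 lines: nuv yjbhx ttzry krtx csr sps jng qqw mizub psuix kdlyj csik yltv
Hunk 3: at line 3 remove [csr,sps,jng] add [nasi,prbaa] -> 12 lines: nuv yjbhx ttzry krtx nasi prbaa qqw mizub psuix kdlyj csik yltv
Hunk 4: at line 6 remove [mizub,psuix] add [rwm] -> 11 lines: nuv yjbhx ttzry krtx nasi prbaa qqw rwm kdlyj csik yltv
Final line count: 11

Answer: 11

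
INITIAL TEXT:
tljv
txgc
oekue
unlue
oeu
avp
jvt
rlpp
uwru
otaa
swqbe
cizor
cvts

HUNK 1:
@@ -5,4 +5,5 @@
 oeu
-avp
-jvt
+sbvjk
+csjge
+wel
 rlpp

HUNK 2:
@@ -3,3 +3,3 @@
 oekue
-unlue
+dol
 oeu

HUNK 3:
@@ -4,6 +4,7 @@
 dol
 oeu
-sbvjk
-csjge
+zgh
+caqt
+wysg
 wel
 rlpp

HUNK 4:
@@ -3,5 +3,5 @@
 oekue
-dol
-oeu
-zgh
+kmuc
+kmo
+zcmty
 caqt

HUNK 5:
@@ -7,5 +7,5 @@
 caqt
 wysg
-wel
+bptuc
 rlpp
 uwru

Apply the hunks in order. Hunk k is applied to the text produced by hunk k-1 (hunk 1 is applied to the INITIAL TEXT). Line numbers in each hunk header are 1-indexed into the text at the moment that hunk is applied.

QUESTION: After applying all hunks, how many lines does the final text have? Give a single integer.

Answer: 15

Derivation:
Hunk 1: at line 5 remove [avp,jvt] add [sbvjk,csjge,wel] -> 14 lines: tljv txgc oekue unlue oeu sbvjk csjge wel rlpp uwru otaa swqbe cizor cvts
Hunk 2: at line 3 remove [unlue] add [dol] -> 14 lines: tljv txgc oekue dol oeu sbvjk csjge wel rlpp uwru otaa swqbe cizor cvts
Hunk 3: at line 4 remove [sbvjk,csjge] add [zgh,caqt,wysg] -> 15 lines: tljv txgc oekue dol oeu zgh caqt wysg wel rlpp uwru otaa swqbe cizor cvts
Hunk 4: at line 3 remove [dol,oeu,zgh] add [kmuc,kmo,zcmty] -> 15 lines: tljv txgc oekue kmuc kmo zcmty caqt wysg wel rlpp uwru otaa swqbe cizor cvts
Hunk 5: at line 7 remove [wel] add [bptuc] -> 15 lines: tljv txgc oekue kmuc kmo zcmty caqt wysg bptuc rlpp uwru otaa swqbe cizor cvts
Final line count: 15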